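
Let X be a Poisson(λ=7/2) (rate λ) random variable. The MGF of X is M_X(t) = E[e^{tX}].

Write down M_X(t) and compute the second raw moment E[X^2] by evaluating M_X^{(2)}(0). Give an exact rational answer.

E[X^2] = M′′(0) = 63/4

M_X(t) = e^(7*e^(t)/2 - 7/2)
M′(t) = 7*e^(-7/2)*e^(t)*e^(7*e^(t)/2)/2
M′′(t) = (49*e^(2*t)*e^(7*e^(t)/2) + 14*e^(t)*e^(7*e^(t)/2))*e^(-7/2)/4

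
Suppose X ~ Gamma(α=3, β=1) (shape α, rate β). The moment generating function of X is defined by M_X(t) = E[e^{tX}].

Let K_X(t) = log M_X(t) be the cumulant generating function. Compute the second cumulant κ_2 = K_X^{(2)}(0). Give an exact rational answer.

M_X(t) = (1 - t)^(-3)
K_X(t) = log M_X(t) = -3*log(1 - t)
K′(t) = -3/(t - 1)
K′′(t) = 3/(t^2 - 2*t + 1)

κ_2 = K′′(0) = 3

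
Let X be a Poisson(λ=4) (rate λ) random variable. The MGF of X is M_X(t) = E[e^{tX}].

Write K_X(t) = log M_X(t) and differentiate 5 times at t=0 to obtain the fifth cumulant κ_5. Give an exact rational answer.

κ_5 = K′′′′′(0) = 4

M_X(t) = e^(4*e^(t) - 4)
K_X(t) = log M_X(t) = 4*e^(t) - 4
K′(t) = 4*e^(t)
K′′(t) = 4*e^(t)
K′′′(t) = 4*e^(t)
K′′′′(t) = 4*e^(t)
K′′′′′(t) = 4*e^(t)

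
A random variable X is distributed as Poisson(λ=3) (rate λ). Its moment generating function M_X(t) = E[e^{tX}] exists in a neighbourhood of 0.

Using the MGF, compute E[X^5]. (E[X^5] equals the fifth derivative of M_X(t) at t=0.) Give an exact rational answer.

E[X^5] = M^(5)(0) = 1866

M_X(t) = e^(3*e^(t) - 3)
M^(5)(t) = (243*e^(5*t)*e^(3*e^(t)) + 810*e^(4*t)*e^(3*e^(t)) + 675*e^(3*t)*e^(3*e^(t)) + 135*e^(2*t)*e^(3*e^(t)) + 3*e^(t)*e^(3*e^(t)))*e^(-3)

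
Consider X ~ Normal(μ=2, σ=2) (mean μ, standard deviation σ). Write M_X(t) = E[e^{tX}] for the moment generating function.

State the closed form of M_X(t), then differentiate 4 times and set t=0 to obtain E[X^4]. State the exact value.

E[X^4] = M′′′′(0) = 160

M_X(t) = e^(2*t^2 + 2*t)
M′(t) = 4*t*e^(2*t)*e^(2*t^2) + 2*e^(2*t)*e^(2*t^2)
M′′(t) = 16*t^2*e^(2*t)*e^(2*t^2) + 16*t*e^(2*t)*e^(2*t^2) + 8*e^(2*t)*e^(2*t^2)
M′′′(t) = 64*t^3*e^(2*t)*e^(2*t^2) + 96*t^2*e^(2*t)*e^(2*t^2) + 96*t*e^(2*t)*e^(2*t^2) + 32*e^(2*t)*e^(2*t^2)
M′′′′(t) = 256*t^4*e^(2*t)*e^(2*t^2) + 512*t^3*e^(2*t)*e^(2*t^2) + 768*t^2*e^(2*t)*e^(2*t^2) + 512*t*e^(2*t)*e^(2*t^2) + 160*e^(2*t)*e^(2*t^2)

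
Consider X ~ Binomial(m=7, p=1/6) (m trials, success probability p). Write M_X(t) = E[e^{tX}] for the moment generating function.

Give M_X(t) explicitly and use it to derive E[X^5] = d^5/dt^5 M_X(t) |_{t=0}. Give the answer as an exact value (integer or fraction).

E[X^5] = M′′′′′(0) = 448/9

M_X(t) = (e^(t)/6 + 5/6)^7
M′(t) = 7*e^(7*t)/279936 + 35*e^(6*t)/46656 + 875*e^(5*t)/93312 + 4375*e^(4*t)/69984 + 21875*e^(3*t)/93312 + 21875*e^(2*t)/46656 + 109375*e^(t)/279936
M′′(t) = 49*e^(7*t)/279936 + 35*e^(6*t)/7776 + 4375*e^(5*t)/93312 + 4375*e^(4*t)/17496 + 21875*e^(3*t)/31104 + 21875*e^(2*t)/23328 + 109375*e^(t)/279936
M′′′(t) = 343*e^(7*t)/279936 + 35*e^(6*t)/1296 + 21875*e^(5*t)/93312 + 4375*e^(4*t)/4374 + 21875*e^(3*t)/10368 + 21875*e^(2*t)/11664 + 109375*e^(t)/279936
M′′′′(t) = 2401*e^(7*t)/279936 + 35*e^(6*t)/216 + 109375*e^(5*t)/93312 + 8750*e^(4*t)/2187 + 21875*e^(3*t)/3456 + 21875*e^(2*t)/5832 + 109375*e^(t)/279936
M′′′′′(t) = 16807*e^(7*t)/279936 + 35*e^(6*t)/36 + 546875*e^(5*t)/93312 + 35000*e^(4*t)/2187 + 21875*e^(3*t)/1152 + 21875*e^(2*t)/2916 + 109375*e^(t)/279936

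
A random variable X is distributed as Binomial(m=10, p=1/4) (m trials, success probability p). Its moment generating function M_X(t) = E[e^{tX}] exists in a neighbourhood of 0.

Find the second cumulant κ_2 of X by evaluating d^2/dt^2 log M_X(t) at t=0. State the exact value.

κ_2 = d^2K/dt^2 |_{t=0} = 15/8

M_X(t) = (e^(t)/4 + 3/4)^10
K_X(t) = log M_X(t) = 10*log(e^(t)/4 + 3/4)
dK/dt = 10*e^(t)/(e^(t) + 3)
d^2K/dt^2 = 30*e^(t)/(e^(2*t) + 6*e^(t) + 9)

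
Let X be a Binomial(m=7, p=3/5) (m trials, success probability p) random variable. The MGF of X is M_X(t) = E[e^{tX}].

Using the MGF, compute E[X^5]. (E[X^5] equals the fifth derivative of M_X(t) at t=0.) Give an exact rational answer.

M_X(t) = (3*e^(t)/5 + 2/5)^7
M^(5)(t) = 36756909*e^(7*t)/78125 + 79361856*e^(6*t)/78125 + 20412*e^(5*t)/25 + 4644864*e^(4*t)/15625 + 734832*e^(3*t)/15625 + 193536*e^(2*t)/78125 + 1344*e^(t)/78125

E[X^5] = M^(5)(0) = 1655997/625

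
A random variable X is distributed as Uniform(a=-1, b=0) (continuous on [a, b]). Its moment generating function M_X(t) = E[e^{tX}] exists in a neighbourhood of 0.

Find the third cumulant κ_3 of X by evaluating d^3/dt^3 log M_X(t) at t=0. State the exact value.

M_X(t) = (1 - e^(-t))/t
K_X(t) = log M_X(t) = -log(t) + log(1 - e^(-t))
dK/dt = (t - e^(t) + 1)/(t*e^(t) - t)
d^2K/dt^2 = (-t^2*e^(t) + e^(2*t) - 2*e^(t) + 1)/(t^2*e^(2*t) - 2*t^2*e^(t) + t^2)
d^3K/dt^3 = (t^3*e^(2*t) + t^3*e^(t) - 2*e^(3*t) + 6*e^(2*t) - 6*e^(t) + 2)/(t^3*e^(3*t) - 3*t^3*e^(2*t) + 3*t^3*e^(t) - t^3)

κ_3 = d^3K/dt^3 |_{t=0} = 0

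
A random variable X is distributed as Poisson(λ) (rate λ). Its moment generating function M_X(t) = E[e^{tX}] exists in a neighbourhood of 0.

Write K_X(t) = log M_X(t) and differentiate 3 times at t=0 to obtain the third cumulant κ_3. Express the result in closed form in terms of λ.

M_X(t) = e^(λ*(e^(t) - 1))
K_X(t) = log M_X(t) = λ*(e^(t) - 1)
K′(t) = λ*e^(t)
K′′(t) = λ*e^(t)
K′′′(t) = λ*e^(t)

κ_3 = K′′′(0) = λ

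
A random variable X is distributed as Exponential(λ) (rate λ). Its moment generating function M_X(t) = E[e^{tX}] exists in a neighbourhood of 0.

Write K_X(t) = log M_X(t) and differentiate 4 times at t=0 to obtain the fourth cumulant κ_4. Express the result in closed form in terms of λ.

κ_4 = d^4K/dt^4 |_{t=0} = 6/λ^4

M_X(t) = λ/(λ - t)
K_X(t) = log M_X(t) = log(λ) - log(λ - t)
dK/dt = -1/(-λ + t)
d^2K/dt^2 = 1/(λ^2 - 2*λ*t + t^2)
d^3K/dt^3 = -2/(-λ^3 + 3*λ^2*t - 3*λ*t^2 + t^3)
d^4K/dt^4 = 6/(λ^4 - 4*λ^3*t + 6*λ^2*t^2 - 4*λ*t^3 + t^4)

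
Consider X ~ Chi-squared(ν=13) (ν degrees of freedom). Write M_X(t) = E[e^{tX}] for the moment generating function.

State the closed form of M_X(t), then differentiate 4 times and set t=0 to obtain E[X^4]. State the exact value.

M_X(t) = (1 - 2*t)^(-13/2)

E[X^4] = M^(4)(0) = 62985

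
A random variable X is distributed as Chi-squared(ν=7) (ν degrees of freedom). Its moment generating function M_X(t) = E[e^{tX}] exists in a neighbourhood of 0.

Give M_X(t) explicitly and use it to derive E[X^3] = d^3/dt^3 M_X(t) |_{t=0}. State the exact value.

M_X(t) = (1 - 2*t)^(-7/2)
M′(t) = 7/(16*t^4*√(1 - 2*t) - 32*t^3*√(1 - 2*t) + 24*t^2*√(1 - 2*t) - 8*t*√(1 - 2*t) + √(1 - 2*t))
M′′(t) = -63/(32*t^5*√(1 - 2*t) - 80*t^4*√(1 - 2*t) + 80*t^3*√(1 - 2*t) - 40*t^2*√(1 - 2*t) + 10*t*√(1 - 2*t) - √(1 - 2*t))
M′′′(t) = 693/(64*t^6*√(1 - 2*t) - 192*t^5*√(1 - 2*t) + 240*t^4*√(1 - 2*t) - 160*t^3*√(1 - 2*t) + 60*t^2*√(1 - 2*t) - 12*t*√(1 - 2*t) + √(1 - 2*t))

E[X^3] = M′′′(0) = 693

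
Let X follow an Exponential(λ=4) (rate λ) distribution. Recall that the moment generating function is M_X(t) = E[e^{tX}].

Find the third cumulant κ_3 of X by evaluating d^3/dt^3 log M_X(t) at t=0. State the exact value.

κ_3 = d^3K/dt^3 |_{t=0} = 1/32

M_X(t) = 4/(4 - t)
K_X(t) = log M_X(t) = -log(4 - t) + 2*log(2)
dK/dt = -1/(t - 4)
d^2K/dt^2 = 1/(t^2 - 8*t + 16)
d^3K/dt^3 = -2/(t^3 - 12*t^2 + 48*t - 64)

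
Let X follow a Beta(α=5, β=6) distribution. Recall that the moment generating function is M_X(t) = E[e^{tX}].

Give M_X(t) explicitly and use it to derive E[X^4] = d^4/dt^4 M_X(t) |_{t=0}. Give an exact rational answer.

E[X^4] = D^4[M](0) = 10/143

M_X(t) = ₁F₁(5; 11; t)
D^4[M](t) = 10*₁F₁(9; 15; t)/143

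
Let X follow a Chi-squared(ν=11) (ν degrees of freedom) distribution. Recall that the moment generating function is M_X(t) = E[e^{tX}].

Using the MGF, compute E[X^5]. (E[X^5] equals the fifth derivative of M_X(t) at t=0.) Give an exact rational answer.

E[X^5] = d^5M/dt^5 |_{t=0} = 692835

M_X(t) = (1 - 2*t)^(-11/2)
dM/dt = 11/(64*t^6*√(1 - 2*t) - 192*t^5*√(1 - 2*t) + 240*t^4*√(1 - 2*t) - 160*t^3*√(1 - 2*t) + 60*t^2*√(1 - 2*t) - 12*t*√(1 - 2*t) + √(1 - 2*t))
d^2M/dt^2 = -143/(128*t^7*√(1 - 2*t) - 448*t^6*√(1 - 2*t) + 672*t^5*√(1 - 2*t) - 560*t^4*√(1 - 2*t) + 280*t^3*√(1 - 2*t) - 84*t^2*√(1 - 2*t) + 14*t*√(1 - 2*t) - √(1 - 2*t))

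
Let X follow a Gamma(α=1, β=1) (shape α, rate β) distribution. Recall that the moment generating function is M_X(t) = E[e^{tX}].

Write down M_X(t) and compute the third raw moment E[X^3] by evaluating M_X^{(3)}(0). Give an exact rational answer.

E[X^3] = M′′′(0) = 6

M_X(t) = 1/(1 - t)
M′(t) = 1/(t^2 - 2*t + 1)
M′′(t) = -2/(t^3 - 3*t^2 + 3*t - 1)
M′′′(t) = 6/(t^4 - 4*t^3 + 6*t^2 - 4*t + 1)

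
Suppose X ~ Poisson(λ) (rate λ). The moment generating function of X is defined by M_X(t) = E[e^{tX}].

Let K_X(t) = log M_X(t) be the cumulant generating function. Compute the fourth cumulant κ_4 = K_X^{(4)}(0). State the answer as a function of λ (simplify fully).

M_X(t) = e^(λ*(e^(t) - 1))
K_X(t) = log M_X(t) = λ*(e^(t) - 1)
K′(t) = λ*e^(t)
K′′(t) = λ*e^(t)
K′′′(t) = λ*e^(t)
K′′′′(t) = λ*e^(t)

κ_4 = K′′′′(0) = λ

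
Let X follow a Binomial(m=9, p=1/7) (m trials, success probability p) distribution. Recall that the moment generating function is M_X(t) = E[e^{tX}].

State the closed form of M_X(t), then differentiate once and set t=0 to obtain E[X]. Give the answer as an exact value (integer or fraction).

E[X] = M′(0) = 9/7

M_X(t) = (e^(t)/7 + 6/7)^9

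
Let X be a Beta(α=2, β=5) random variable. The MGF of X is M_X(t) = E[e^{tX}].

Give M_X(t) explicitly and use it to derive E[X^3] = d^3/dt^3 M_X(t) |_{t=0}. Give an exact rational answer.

E[X^3] = M′′′(0) = 1/21

M_X(t) = ₁F₁(2; 7; t)
M′(t) = 2*₁F₁(3; 8; t)/7
M′′(t) = 3*₁F₁(4; 9; t)/28
M′′′(t) = ₁F₁(5; 10; t)/21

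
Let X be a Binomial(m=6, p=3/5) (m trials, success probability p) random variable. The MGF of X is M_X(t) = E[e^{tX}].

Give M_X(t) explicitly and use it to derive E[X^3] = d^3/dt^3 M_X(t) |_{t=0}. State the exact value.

M_X(t) = (3*e^(t)/5 + 2/5)^6
dM/dt = 4374*e^(6*t)/15625 + 2916*e^(5*t)/3125 + 3888*e^(4*t)/3125 + 2592*e^(3*t)/3125 + 864*e^(2*t)/3125 + 576*e^(t)/15625
d^2M/dt^2 = 26244*e^(6*t)/15625 + 2916*e^(5*t)/625 + 15552*e^(4*t)/3125 + 7776*e^(3*t)/3125 + 1728*e^(2*t)/3125 + 576*e^(t)/15625
d^3M/dt^3 = 157464*e^(6*t)/15625 + 2916*e^(5*t)/125 + 62208*e^(4*t)/3125 + 23328*e^(3*t)/3125 + 3456*e^(2*t)/3125 + 576*e^(t)/15625

E[X^3] = d^3M/dt^3 |_{t=0} = 1548/25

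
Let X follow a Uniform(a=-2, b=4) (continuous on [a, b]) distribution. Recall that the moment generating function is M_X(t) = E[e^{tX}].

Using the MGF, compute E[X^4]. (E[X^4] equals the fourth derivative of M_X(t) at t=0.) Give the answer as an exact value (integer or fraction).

E[X^4] = M^(4)(0) = 176/5

M_X(t) = (e^(4*t) - e^(-2*t))/(6*t)
M^(4)(t) = (128*t^4*e^(6*t) - 8*t^4 - 128*t^3*e^(6*t) - 16*t^3 + 96*t^2*e^(6*t) - 24*t^2 - 48*t*e^(6*t) - 24*t + 12*e^(6*t) - 12)*e^(-2*t)/(3*t^5)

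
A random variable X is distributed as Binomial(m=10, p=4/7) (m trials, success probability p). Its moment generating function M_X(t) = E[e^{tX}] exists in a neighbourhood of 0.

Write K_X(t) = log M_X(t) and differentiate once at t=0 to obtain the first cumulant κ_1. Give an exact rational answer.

κ_1 = D[K](0) = 40/7

M_X(t) = (4*e^(t)/7 + 3/7)^10
K_X(t) = log M_X(t) = 10*log(4*e^(t)/7 + 3/7)
D[K](t) = 40*e^(t)/(4*e^(t) + 3)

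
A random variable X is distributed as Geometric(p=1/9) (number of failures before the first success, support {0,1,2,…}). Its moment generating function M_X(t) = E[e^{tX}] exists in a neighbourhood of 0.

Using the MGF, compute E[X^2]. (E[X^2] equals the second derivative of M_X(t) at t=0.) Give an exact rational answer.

M_X(t) = 1/(9*(1 - 8*e^(t)/9))
D^2[M](t) = (-64*e^(2*t) - 72*e^(t))/(512*e^(3*t) - 1728*e^(2*t) + 1944*e^(t) - 729)

E[X^2] = D^2[M](0) = 136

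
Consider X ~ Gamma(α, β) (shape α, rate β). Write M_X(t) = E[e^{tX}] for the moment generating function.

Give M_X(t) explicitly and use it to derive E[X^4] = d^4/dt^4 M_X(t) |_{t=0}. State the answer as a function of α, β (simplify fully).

M_X(t) = (β/(β - t))^α
dM/dt = -α*β^α*(1/(β - t))^α/(-β + t)
d^2M/dt^2 = (α^2*β^α*(1/(β - t))^α + α*β^α*(1/(β - t))^α)/(β^2 - 2*β*t + t^2)
d^3M/dt^3 = (-α^3*β^α*(1/(β - t))^α - 3*α^2*β^α*(1/(β - t))^α - 2*α*β^α*(1/(β - t))^α)/(-β^3 + 3*β^2*t - 3*β*t^2 + t^3)
d^4M/dt^4 = (α^4*β^α*(1/(β - t))^α + 6*α^3*β^α*(1/(β - t))^α + 11*α^2*β^α*(1/(β - t))^α + 6*α*β^α*(1/(β - t))^α)/(β^4 - 4*β^3*t + 6*β^2*t^2 - 4*β*t^3 + t^4)

E[X^4] = d^4M/dt^4 |_{t=0} = α*(α^3 + 6*α^2 + 11*α + 6)/β^4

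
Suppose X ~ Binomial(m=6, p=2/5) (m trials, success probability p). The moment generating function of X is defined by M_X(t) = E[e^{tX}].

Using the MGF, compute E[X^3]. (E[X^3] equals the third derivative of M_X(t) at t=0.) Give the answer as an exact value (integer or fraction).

E[X^3] = M′′′(0) = 612/25

M_X(t) = (2*e^(t)/5 + 3/5)^6
M′(t) = 384*e^(6*t)/15625 + 576*e^(5*t)/3125 + 1728*e^(4*t)/3125 + 2592*e^(3*t)/3125 + 1944*e^(2*t)/3125 + 2916*e^(t)/15625
M′′(t) = 2304*e^(6*t)/15625 + 576*e^(5*t)/625 + 6912*e^(4*t)/3125 + 7776*e^(3*t)/3125 + 3888*e^(2*t)/3125 + 2916*e^(t)/15625
M′′′(t) = 13824*e^(6*t)/15625 + 576*e^(5*t)/125 + 27648*e^(4*t)/3125 + 23328*e^(3*t)/3125 + 7776*e^(2*t)/3125 + 2916*e^(t)/15625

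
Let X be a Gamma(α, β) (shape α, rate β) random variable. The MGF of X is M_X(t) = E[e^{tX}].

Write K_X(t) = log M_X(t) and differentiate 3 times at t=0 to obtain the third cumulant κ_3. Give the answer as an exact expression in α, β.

M_X(t) = (β/(β - t))^α
K_X(t) = log M_X(t) = α*(log(β) - log(β - t))
K′(t) = -α/(-β + t)
K′′(t) = α/(β^2 - 2*β*t + t^2)
K′′′(t) = -2*α/(-β^3 + 3*β^2*t - 3*β*t^2 + t^3)

κ_3 = K′′′(0) = 2*α/β^3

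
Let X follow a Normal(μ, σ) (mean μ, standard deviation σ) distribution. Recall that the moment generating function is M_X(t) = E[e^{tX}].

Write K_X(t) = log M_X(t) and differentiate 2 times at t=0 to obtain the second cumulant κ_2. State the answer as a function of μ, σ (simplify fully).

κ_2 = D^2[K](0) = σ^2

M_X(t) = e^(μ*t + σ^2*t^2/2)
K_X(t) = log M_X(t) = μ*t + σ^2*t^2/2
D^2[K](t) = σ^2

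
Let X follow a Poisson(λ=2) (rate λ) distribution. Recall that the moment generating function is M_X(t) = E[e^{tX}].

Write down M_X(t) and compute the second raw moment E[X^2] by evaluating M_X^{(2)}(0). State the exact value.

E[X^2] = D^2[M](0) = 6

M_X(t) = e^(2*e^(t) - 2)
D^2[M](t) = (4*e^(2*t)*e^(2*e^(t)) + 2*e^(t)*e^(2*e^(t)))*e^(-2)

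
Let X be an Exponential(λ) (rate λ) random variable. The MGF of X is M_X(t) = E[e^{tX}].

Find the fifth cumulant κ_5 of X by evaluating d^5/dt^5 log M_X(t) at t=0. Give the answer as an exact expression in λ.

M_X(t) = λ/(λ - t)
K_X(t) = log M_X(t) = log(λ) - log(λ - t)
D^5[K](t) = -24/(-λ^5 + 5*λ^4*t - 10*λ^3*t^2 + 10*λ^2*t^3 - 5*λ*t^4 + t^5)

κ_5 = D^5[K](0) = 24/λ^5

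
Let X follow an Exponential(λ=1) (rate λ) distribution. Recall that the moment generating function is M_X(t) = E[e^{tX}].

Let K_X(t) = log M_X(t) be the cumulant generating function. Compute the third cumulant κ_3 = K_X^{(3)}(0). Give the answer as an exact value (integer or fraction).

κ_3 = d^3K/dt^3 |_{t=0} = 2

M_X(t) = 1/(1 - t)
K_X(t) = log M_X(t) = -log(1 - t)
dK/dt = -1/(t - 1)
d^2K/dt^2 = 1/(t^2 - 2*t + 1)
d^3K/dt^3 = -2/(t^3 - 3*t^2 + 3*t - 1)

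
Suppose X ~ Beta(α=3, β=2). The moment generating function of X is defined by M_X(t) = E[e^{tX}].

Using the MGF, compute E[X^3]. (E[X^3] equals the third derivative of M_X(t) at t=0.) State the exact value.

M_X(t) = ₁F₁(3; 5; t)
M′(t) = 3*₁F₁(4; 6; t)/5
M′′(t) = 2*₁F₁(5; 7; t)/5
M′′′(t) = 2*₁F₁(6; 8; t)/7

E[X^3] = M′′′(0) = 2/7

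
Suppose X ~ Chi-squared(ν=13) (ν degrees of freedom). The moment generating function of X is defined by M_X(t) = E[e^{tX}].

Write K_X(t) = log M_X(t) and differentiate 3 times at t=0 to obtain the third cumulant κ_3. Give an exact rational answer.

M_X(t) = (1 - 2*t)^(-13/2)
K_X(t) = log M_X(t) = -13*log(1 - 2*t)/2
K^(3)(t) = -104/(8*t^3 - 12*t^2 + 6*t - 1)

κ_3 = K^(3)(0) = 104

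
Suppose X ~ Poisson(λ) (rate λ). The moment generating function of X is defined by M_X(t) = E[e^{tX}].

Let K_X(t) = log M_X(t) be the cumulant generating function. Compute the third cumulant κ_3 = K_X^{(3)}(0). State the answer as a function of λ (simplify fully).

κ_3 = K^(3)(0) = λ

M_X(t) = e^(λ*(e^(t) - 1))
K_X(t) = log M_X(t) = λ*(e^(t) - 1)
K^(3)(t) = λ*e^(t)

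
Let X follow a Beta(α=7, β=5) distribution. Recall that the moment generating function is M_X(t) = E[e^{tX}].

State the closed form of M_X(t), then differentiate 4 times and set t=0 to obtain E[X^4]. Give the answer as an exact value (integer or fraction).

E[X^4] = M′′′′(0) = 2/13

M_X(t) = ₁F₁(7; 12; t)
M′(t) = 7*₁F₁(8; 13; t)/12
M′′(t) = 14*₁F₁(9; 14; t)/39
M′′′(t) = 3*₁F₁(10; 15; t)/13
M′′′′(t) = 2*₁F₁(11; 16; t)/13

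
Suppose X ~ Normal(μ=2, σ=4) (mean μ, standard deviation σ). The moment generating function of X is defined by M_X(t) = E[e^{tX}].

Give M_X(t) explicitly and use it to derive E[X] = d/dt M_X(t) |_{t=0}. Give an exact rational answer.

E[X] = M′(0) = 2

M_X(t) = e^(8*t^2 + 2*t)
M′(t) = 16*t*e^(2*t)*e^(8*t^2) + 2*e^(2*t)*e^(8*t^2)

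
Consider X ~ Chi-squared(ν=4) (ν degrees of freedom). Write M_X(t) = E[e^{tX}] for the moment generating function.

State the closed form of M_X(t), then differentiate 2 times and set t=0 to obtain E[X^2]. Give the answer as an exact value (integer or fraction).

E[X^2] = D^2[M](0) = 24

M_X(t) = (1 - 2*t)^(-2)
D^2[M](t) = 24/(16*t^4 - 32*t^3 + 24*t^2 - 8*t + 1)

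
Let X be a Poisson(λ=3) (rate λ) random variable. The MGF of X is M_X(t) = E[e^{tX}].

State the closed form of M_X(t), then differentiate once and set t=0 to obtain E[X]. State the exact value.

E[X] = dM/dt |_{t=0} = 3

M_X(t) = e^(3*e^(t) - 3)
dM/dt = 3*e^(-3)*e^(t)*e^(3*e^(t))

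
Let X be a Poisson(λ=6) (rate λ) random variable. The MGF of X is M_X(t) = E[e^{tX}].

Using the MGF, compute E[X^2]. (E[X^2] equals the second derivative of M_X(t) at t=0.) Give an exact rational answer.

M_X(t) = e^(6*e^(t) - 6)
M′(t) = 6*e^(-6)*e^(t)*e^(6*e^(t))
M′′(t) = (36*e^(2*t)*e^(6*e^(t)) + 6*e^(t)*e^(6*e^(t)))*e^(-6)

E[X^2] = M′′(0) = 42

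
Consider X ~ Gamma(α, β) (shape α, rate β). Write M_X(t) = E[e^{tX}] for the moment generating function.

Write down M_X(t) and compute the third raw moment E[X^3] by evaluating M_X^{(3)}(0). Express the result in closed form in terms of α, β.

M_X(t) = (β/(β - t))^α
dM/dt = -α*β^α*(1/(β - t))^α/(-β + t)
d^2M/dt^2 = (α^2*β^α*(1/(β - t))^α + α*β^α*(1/(β - t))^α)/(β^2 - 2*β*t + t^2)
d^3M/dt^3 = (-α^3*β^α*(1/(β - t))^α - 3*α^2*β^α*(1/(β - t))^α - 2*α*β^α*(1/(β - t))^α)/(-β^3 + 3*β^2*t - 3*β*t^2 + t^3)

E[X^3] = d^3M/dt^3 |_{t=0} = α*(α^2 + 3*α + 2)/β^3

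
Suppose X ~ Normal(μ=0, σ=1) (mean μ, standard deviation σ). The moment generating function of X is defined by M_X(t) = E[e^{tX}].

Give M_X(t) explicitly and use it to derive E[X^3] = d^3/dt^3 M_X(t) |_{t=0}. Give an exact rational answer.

M_X(t) = e^(t^2/2)
dM/dt = t*e^(t^2/2)
d^2M/dt^2 = t^2*e^(t^2/2) + e^(t^2/2)
d^3M/dt^3 = t^3*e^(t^2/2) + 3*t*e^(t^2/2)

E[X^3] = d^3M/dt^3 |_{t=0} = 0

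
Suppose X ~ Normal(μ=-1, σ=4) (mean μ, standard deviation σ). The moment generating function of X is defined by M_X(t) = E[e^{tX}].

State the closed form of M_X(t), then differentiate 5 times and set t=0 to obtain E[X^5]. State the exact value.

E[X^5] = M′′′′′(0) = -4001

M_X(t) = e^(8*t^2 - t)
M′(t) = 16*t*e^(-t)*e^(8*t^2) - e^(-t)*e^(8*t^2)
M′′(t) = (256*t^2*e^(8*t^2) - 32*t*e^(8*t^2) + 17*e^(8*t^2))*e^(-t)
M′′′(t) = (4096*t^3*e^(8*t^2) - 768*t^2*e^(8*t^2) + 816*t*e^(8*t^2) - 49*e^(8*t^2))*e^(-t)
M′′′′(t) = (65536*t^4*e^(8*t^2) - 16384*t^3*e^(8*t^2) + 26112*t^2*e^(8*t^2) - 3136*t*e^(8*t^2) + 865*e^(8*t^2))*e^(-t)
M′′′′′(t) = (1048576*t^5*e^(8*t^2) - 327680*t^4*e^(8*t^2) + 696320*t^3*e^(8*t^2) - 125440*t^2*e^(8*t^2) + 69200*t*e^(8*t^2) - 4001*e^(8*t^2))*e^(-t)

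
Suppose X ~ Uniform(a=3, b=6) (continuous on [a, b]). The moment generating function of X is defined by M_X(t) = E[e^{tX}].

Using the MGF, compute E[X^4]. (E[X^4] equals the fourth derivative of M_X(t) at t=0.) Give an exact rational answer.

M_X(t) = (e^(6*t) - e^(3*t))/(3*t)
dM/dt = (6*t*e^(6*t) - 3*t*e^(3*t) - e^(6*t) + e^(3*t))/(3*t^2)
d^2M/dt^2 = (36*t^2*e^(6*t) - 9*t^2*e^(3*t) - 12*t*e^(6*t) + 6*t*e^(3*t) + 2*e^(6*t) - 2*e^(3*t))/(3*t^3)
d^3M/dt^3 = (72*t^3*e^(6*t) - 9*t^3*e^(3*t) - 36*t^2*e^(6*t) + 9*t^2*e^(3*t) + 12*t*e^(6*t) - 6*t*e^(3*t) - 2*e^(6*t) + 2*e^(3*t))/t^4

E[X^4] = d^4M/dt^4 |_{t=0} = 2511/5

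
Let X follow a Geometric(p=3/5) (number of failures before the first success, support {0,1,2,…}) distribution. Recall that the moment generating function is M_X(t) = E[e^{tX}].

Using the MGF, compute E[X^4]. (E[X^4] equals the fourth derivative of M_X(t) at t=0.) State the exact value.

M_X(t) = 3/(5*(1 - 2*e^(t)/5))
dM/dt = 6*e^(t)/(4*e^(2*t) - 20*e^(t) + 25)
d^2M/dt^2 = (-12*e^(2*t) - 30*e^(t))/(8*e^(3*t) - 60*e^(2*t) + 150*e^(t) - 125)
d^3M/dt^3 = (24*e^(3*t) + 240*e^(2*t) + 150*e^(t))/(16*e^(4*t) - 160*e^(3*t) + 600*e^(2*t) - 1000*e^(t) + 625)
d^4M/dt^4 = (-48*e^(4*t) - 1320*e^(3*t) - 3300*e^(2*t) - 750*e^(t))/(32*e^(5*t) - 400*e^(4*t) + 2000*e^(3*t) - 5000*e^(2*t) + 6250*e^(t) - 3125)

E[X^4] = d^4M/dt^4 |_{t=0} = 602/27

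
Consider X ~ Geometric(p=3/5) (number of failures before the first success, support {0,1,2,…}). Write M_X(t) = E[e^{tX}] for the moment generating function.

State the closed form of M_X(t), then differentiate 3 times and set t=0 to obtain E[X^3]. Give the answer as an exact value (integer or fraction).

M_X(t) = 3/(5*(1 - 2*e^(t)/5))
D^3[M](t) = (24*e^(3*t) + 240*e^(2*t) + 150*e^(t))/(16*e^(4*t) - 160*e^(3*t) + 600*e^(2*t) - 1000*e^(t) + 625)

E[X^3] = D^3[M](0) = 46/9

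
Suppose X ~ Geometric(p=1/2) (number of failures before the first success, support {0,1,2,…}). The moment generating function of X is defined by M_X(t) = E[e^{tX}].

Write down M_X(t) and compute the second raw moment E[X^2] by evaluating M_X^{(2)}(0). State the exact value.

E[X^2] = M′′(0) = 3

M_X(t) = 1/(2*(1 - e^(t)/2))
M′(t) = e^(t)/(e^(2*t) - 4*e^(t) + 4)
M′′(t) = (-e^(2*t) - 2*e^(t))/(e^(3*t) - 6*e^(2*t) + 12*e^(t) - 8)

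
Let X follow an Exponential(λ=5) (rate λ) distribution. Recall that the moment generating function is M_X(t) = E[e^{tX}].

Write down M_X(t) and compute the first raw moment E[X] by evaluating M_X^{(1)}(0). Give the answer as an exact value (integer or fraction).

M_X(t) = 5/(5 - t)
D[M](t) = 5/(t^2 - 10*t + 25)

E[X] = D[M](0) = 1/5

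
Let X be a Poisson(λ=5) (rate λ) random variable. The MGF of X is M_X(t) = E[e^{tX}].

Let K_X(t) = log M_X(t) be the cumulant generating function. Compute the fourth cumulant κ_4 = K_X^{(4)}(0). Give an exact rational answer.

κ_4 = D^4[K](0) = 5

M_X(t) = e^(5*e^(t) - 5)
K_X(t) = log M_X(t) = 5*e^(t) - 5
D^4[K](t) = 5*e^(t)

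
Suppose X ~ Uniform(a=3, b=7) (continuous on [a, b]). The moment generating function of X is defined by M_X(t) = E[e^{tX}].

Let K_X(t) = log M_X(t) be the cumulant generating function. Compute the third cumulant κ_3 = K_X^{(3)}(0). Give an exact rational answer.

κ_3 = D^3[K](0) = 0

M_X(t) = (e^(7*t) - e^(3*t))/(4*t)
K_X(t) = log M_X(t) = -log(t) + log(e^(7*t) - e^(3*t)) - 2*log(2)
D^3[K](t) = (64*t^3*e^(8*t) + 64*t^3*e^(4*t) - 2*e^(12*t) + 6*e^(8*t) - 6*e^(4*t) + 2)/(t^3*e^(12*t) - 3*t^3*e^(8*t) + 3*t^3*e^(4*t) - t^3)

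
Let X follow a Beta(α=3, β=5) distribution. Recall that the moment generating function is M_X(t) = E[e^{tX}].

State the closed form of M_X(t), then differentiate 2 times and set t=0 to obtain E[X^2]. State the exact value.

E[X^2] = M^(2)(0) = 1/6

M_X(t) = ₁F₁(3; 8; t)
M^(2)(t) = ₁F₁(5; 10; t)/6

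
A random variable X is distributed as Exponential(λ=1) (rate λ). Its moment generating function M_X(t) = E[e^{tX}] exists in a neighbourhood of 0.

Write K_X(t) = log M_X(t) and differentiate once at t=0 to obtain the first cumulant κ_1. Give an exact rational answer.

κ_1 = D[K](0) = 1

M_X(t) = 1/(1 - t)
K_X(t) = log M_X(t) = -log(1 - t)
D[K](t) = -1/(t - 1)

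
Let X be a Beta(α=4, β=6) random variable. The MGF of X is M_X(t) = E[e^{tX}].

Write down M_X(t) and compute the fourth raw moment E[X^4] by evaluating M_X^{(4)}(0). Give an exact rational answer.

E[X^4] = M′′′′(0) = 7/143

M_X(t) = ₁F₁(4; 10; t)
M′(t) = 2*₁F₁(5; 11; t)/5
M′′(t) = 2*₁F₁(6; 12; t)/11
M′′′(t) = ₁F₁(7; 13; t)/11
M′′′′(t) = 7*₁F₁(8; 14; t)/143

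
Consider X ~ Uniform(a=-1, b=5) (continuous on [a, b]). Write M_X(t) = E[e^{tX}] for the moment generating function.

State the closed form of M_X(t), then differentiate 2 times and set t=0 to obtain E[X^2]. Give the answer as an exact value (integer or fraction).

E[X^2] = d^2M/dt^2 |_{t=0} = 7

M_X(t) = (e^(5*t) - e^(-t))/(6*t)
dM/dt = (5*t*e^(6*t) + t - e^(6*t) + 1)*e^(-t)/(6*t^2)
d^2M/dt^2 = (25*t^2*e^(6*t) - t^2 - 10*t*e^(6*t) - 2*t + 2*e^(6*t) - 2)*e^(-t)/(6*t^3)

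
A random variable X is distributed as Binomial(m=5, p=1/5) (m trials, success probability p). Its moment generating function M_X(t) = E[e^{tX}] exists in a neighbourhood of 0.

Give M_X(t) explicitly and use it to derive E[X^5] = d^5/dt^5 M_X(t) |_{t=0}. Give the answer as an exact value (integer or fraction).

E[X^5] = M^(5)(0) = 16849/625

M_X(t) = (e^(t)/5 + 4/5)^5
M^(5)(t) = e^(5*t) + 4096*e^(4*t)/625 + 7776*e^(3*t)/625 + 4096*e^(2*t)/625 + 256*e^(t)/625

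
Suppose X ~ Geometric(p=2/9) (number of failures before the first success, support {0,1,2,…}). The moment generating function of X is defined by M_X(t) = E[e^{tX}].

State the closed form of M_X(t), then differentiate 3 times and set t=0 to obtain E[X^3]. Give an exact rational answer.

M_X(t) = 2/(9*(1 - 7*e^(t)/9))
M^(3)(t) = (686*e^(3*t) + 3528*e^(2*t) + 1134*e^(t))/(2401*e^(4*t) - 12348*e^(3*t) + 23814*e^(2*t) - 20412*e^(t) + 6561)

E[X^3] = M^(3)(0) = 1337/4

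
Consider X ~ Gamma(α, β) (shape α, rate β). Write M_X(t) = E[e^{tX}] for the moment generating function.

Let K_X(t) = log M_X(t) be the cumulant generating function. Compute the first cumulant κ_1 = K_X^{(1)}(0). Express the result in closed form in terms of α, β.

M_X(t) = (β/(β - t))^α
K_X(t) = log M_X(t) = α*(log(β) - log(β - t))
dK/dt = -α/(-β + t)

κ_1 = dK/dt |_{t=0} = α/β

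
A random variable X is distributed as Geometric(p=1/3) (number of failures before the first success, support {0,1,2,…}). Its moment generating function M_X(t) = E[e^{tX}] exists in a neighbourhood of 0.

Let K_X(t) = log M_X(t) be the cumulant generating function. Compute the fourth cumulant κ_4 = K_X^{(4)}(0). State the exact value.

M_X(t) = 1/(3*(1 - 2*e^(t)/3))
K_X(t) = log M_X(t) = -log(1 - 2*e^(t)/3) - log(3)
K′(t) = -2*e^(t)/(2*e^(t) - 3)
K′′(t) = 6*e^(t)/(4*e^(2*t) - 12*e^(t) + 9)
K′′′(t) = (-12*e^(2*t) - 18*e^(t))/(8*e^(3*t) - 36*e^(2*t) + 54*e^(t) - 27)
K′′′′(t) = (24*e^(3*t) + 144*e^(2*t) + 54*e^(t))/(16*e^(4*t) - 96*e^(3*t) + 216*e^(2*t) - 216*e^(t) + 81)

κ_4 = K′′′′(0) = 222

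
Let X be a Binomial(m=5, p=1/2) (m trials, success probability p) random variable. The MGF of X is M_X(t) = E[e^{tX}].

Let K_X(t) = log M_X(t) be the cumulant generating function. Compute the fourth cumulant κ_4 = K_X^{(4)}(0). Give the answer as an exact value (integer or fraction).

M_X(t) = (e^(t)/2 + 1/2)^5
K_X(t) = log M_X(t) = 5*log(e^(t)/2 + 1/2)
dK/dt = 5*e^(t)/(e^(t) + 1)
d^2K/dt^2 = 5*e^(t)/(e^(2*t) + 2*e^(t) + 1)
d^3K/dt^3 = (-5*e^(2*t) + 5*e^(t))/(e^(3*t) + 3*e^(2*t) + 3*e^(t) + 1)
d^4K/dt^4 = (5*e^(3*t) - 20*e^(2*t) + 5*e^(t))/(e^(4*t) + 4*e^(3*t) + 6*e^(2*t) + 4*e^(t) + 1)

κ_4 = d^4K/dt^4 |_{t=0} = -5/8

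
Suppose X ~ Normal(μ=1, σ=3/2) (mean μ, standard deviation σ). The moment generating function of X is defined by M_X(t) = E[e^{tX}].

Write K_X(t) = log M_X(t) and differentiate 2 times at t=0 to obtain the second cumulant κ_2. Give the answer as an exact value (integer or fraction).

M_X(t) = e^(9*t^2/8 + t)
K_X(t) = log M_X(t) = 9*t^2/8 + t
D^2[K](t) = 9/4

κ_2 = D^2[K](0) = 9/4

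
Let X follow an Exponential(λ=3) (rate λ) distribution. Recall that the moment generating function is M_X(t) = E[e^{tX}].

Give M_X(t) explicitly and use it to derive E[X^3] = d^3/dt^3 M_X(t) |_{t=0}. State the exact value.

M_X(t) = 3/(3 - t)
M^(3)(t) = 18/(t^4 - 12*t^3 + 54*t^2 - 108*t + 81)

E[X^3] = M^(3)(0) = 2/9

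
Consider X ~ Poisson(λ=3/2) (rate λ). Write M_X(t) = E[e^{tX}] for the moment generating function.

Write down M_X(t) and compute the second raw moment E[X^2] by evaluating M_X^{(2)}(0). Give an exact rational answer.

M_X(t) = e^(3*e^(t)/2 - 3/2)
M^(2)(t) = (9*e^(2*t)*e^(3*e^(t)/2) + 6*e^(t)*e^(3*e^(t)/2))*e^(-3/2)/4

E[X^2] = M^(2)(0) = 15/4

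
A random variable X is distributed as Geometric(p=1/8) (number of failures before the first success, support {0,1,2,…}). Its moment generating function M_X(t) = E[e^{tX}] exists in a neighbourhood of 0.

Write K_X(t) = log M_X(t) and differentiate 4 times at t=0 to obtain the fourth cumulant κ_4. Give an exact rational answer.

M_X(t) = 1/(8*(1 - 7*e^(t)/8))
K_X(t) = log M_X(t) = -log(1 - 7*e^(t)/8) - 3*log(2)
D^4[K](t) = (2744*e^(3*t) + 12544*e^(2*t) + 3584*e^(t))/(2401*e^(4*t) - 10976*e^(3*t) + 18816*e^(2*t) - 14336*e^(t) + 4096)

κ_4 = D^4[K](0) = 18872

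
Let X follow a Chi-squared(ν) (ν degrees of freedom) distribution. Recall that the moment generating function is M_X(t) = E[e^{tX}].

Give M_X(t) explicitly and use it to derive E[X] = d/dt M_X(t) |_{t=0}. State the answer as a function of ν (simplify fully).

M_X(t) = (1 - 2*t)^(-ν/2)
dM/dt = -ν/(2*t*(1 - 2*t)^(ν/2) - (1 - 2*t)^(ν/2))

E[X] = dM/dt |_{t=0} = ν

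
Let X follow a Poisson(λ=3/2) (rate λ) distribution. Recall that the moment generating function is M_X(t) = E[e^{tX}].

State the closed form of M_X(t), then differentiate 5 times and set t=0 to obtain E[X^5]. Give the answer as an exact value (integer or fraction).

E[X^5] = d^5M/dt^5 |_{t=0} = 5691/32

M_X(t) = e^(3*e^(t)/2 - 3/2)
dM/dt = 3*e^(-3/2)*e^(t)*e^(3*e^(t)/2)/2
d^2M/dt^2 = (9*e^(2*t)*e^(3*e^(t)/2) + 6*e^(t)*e^(3*e^(t)/2))*e^(-3/2)/4
d^3M/dt^3 = (27*e^(3*t)*e^(3*e^(t)/2) + 54*e^(2*t)*e^(3*e^(t)/2) + 12*e^(t)*e^(3*e^(t)/2))*e^(-3/2)/8
d^4M/dt^4 = (81*e^(4*t)*e^(3*e^(t)/2) + 324*e^(3*t)*e^(3*e^(t)/2) + 252*e^(2*t)*e^(3*e^(t)/2) + 24*e^(t)*e^(3*e^(t)/2))*e^(-3/2)/16
d^5M/dt^5 = (243*e^(5*t)*e^(3*e^(t)/2) + 1620*e^(4*t)*e^(3*e^(t)/2) + 2700*e^(3*t)*e^(3*e^(t)/2) + 1080*e^(2*t)*e^(3*e^(t)/2) + 48*e^(t)*e^(3*e^(t)/2))*e^(-3/2)/32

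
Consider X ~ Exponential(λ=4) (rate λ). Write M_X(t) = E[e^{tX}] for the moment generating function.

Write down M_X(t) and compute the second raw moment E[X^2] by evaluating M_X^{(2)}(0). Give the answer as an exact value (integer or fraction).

E[X^2] = d^2M/dt^2 |_{t=0} = 1/8

M_X(t) = 4/(4 - t)
dM/dt = 4/(t^2 - 8*t + 16)
d^2M/dt^2 = -8/(t^3 - 12*t^2 + 48*t - 64)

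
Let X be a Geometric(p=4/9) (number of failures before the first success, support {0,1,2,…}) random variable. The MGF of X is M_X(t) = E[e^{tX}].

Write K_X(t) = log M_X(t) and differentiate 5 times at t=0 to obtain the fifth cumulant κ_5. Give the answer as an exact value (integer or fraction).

M_X(t) = 4/(9*(1 - 5*e^(t)/9))
K_X(t) = log M_X(t) = -log(1 - 5*e^(t)/9) - 2*log(3) + 2*log(2)
K^(5)(t) = (-5625*e^(4*t) - 111375*e^(3*t) - 200475*e^(2*t) - 32805*e^(t))/(3125*e^(5*t) - 28125*e^(4*t) + 101250*e^(3*t) - 182250*e^(2*t) + 164025*e^(t) - 59049)

κ_5 = K^(5)(0) = 43785/128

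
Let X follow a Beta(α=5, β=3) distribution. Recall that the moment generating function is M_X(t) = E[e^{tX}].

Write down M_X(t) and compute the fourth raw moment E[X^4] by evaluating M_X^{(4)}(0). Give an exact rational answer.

M_X(t) = ₁F₁(5; 8; t)
D^4[M](t) = 7*₁F₁(9; 12; t)/33

E[X^4] = D^4[M](0) = 7/33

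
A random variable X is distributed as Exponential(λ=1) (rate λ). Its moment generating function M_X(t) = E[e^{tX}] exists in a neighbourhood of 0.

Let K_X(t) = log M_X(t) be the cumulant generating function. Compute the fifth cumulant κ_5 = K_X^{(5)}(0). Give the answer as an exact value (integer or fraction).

M_X(t) = 1/(1 - t)
K_X(t) = log M_X(t) = -log(1 - t)
D^5[K](t) = -24/(t^5 - 5*t^4 + 10*t^3 - 10*t^2 + 5*t - 1)

κ_5 = D^5[K](0) = 24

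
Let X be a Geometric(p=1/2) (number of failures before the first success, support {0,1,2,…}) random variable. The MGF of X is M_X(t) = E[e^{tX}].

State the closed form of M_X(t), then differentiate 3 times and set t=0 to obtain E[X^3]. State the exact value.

M_X(t) = 1/(2*(1 - e^(t)/2))
M′(t) = e^(t)/(e^(2*t) - 4*e^(t) + 4)
M′′(t) = (-e^(2*t) - 2*e^(t))/(e^(3*t) - 6*e^(2*t) + 12*e^(t) - 8)
M′′′(t) = (e^(3*t) + 8*e^(2*t) + 4*e^(t))/(e^(4*t) - 8*e^(3*t) + 24*e^(2*t) - 32*e^(t) + 16)

E[X^3] = M′′′(0) = 13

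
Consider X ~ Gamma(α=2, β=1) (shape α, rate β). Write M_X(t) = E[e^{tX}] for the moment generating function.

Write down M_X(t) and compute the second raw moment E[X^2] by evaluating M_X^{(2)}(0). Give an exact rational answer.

E[X^2] = D^2[M](0) = 6

M_X(t) = (1 - t)^(-2)
D^2[M](t) = 6/(t^4 - 4*t^3 + 6*t^2 - 4*t + 1)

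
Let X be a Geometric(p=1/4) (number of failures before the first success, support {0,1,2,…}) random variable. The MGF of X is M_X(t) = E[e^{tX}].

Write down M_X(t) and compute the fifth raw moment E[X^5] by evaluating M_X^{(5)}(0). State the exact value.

E[X^5] = D^5[M](0) = 52923

M_X(t) = 1/(4*(1 - 3*e^(t)/4))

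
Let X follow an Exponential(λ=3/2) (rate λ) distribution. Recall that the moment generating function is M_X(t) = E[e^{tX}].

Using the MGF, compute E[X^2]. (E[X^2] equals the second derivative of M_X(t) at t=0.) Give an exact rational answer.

E[X^2] = M^(2)(0) = 8/9

M_X(t) = 3/(2*(3/2 - t))
M^(2)(t) = -24/(8*t^3 - 36*t^2 + 54*t - 27)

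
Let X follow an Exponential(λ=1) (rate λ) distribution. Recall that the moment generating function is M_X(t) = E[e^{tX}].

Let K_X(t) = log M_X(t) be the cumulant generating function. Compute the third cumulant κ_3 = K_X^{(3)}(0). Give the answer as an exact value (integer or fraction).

M_X(t) = 1/(1 - t)
K_X(t) = log M_X(t) = -log(1 - t)
D^3[K](t) = -2/(t^3 - 3*t^2 + 3*t - 1)

κ_3 = D^3[K](0) = 2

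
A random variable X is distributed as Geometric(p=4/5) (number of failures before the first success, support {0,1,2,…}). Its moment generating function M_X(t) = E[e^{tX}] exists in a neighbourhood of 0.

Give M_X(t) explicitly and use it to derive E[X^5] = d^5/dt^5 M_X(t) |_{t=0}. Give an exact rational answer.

E[X^5] = M^(5)(0) = 707/128

M_X(t) = 4/(5*(1 - e^(t)/5))
M^(5)(t) = (4*e^(5*t) + 520*e^(4*t) + 6600*e^(3*t) + 13000*e^(2*t) + 2500*e^(t))/(e^(6*t) - 30*e^(5*t) + 375*e^(4*t) - 2500*e^(3*t) + 9375*e^(2*t) - 18750*e^(t) + 15625)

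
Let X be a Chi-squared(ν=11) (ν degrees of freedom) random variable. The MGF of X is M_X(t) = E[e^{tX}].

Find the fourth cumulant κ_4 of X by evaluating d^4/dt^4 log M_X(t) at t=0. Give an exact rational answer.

κ_4 = K^(4)(0) = 528

M_X(t) = (1 - 2*t)^(-11/2)
K_X(t) = log M_X(t) = -11*log(1 - 2*t)/2
K^(4)(t) = 528/(16*t^4 - 32*t^3 + 24*t^2 - 8*t + 1)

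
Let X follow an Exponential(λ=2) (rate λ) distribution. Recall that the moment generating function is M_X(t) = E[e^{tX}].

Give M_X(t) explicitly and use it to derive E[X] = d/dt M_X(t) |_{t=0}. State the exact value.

E[X] = dM/dt |_{t=0} = 1/2

M_X(t) = 2/(2 - t)
dM/dt = 2/(t^2 - 4*t + 4)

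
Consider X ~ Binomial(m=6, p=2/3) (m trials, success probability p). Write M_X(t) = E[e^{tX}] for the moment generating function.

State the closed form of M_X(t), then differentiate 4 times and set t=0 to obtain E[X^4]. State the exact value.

M_X(t) = (2*e^(t)/3 + 1/3)^6
dM/dt = 128*e^(6*t)/243 + 320*e^(5*t)/243 + 320*e^(4*t)/243 + 160*e^(3*t)/243 + 40*e^(2*t)/243 + 4*e^(t)/243
d^2M/dt^2 = 256*e^(6*t)/81 + 1600*e^(5*t)/243 + 1280*e^(4*t)/243 + 160*e^(3*t)/81 + 80*e^(2*t)/243 + 4*e^(t)/243
d^3M/dt^3 = 512*e^(6*t)/27 + 8000*e^(5*t)/243 + 5120*e^(4*t)/243 + 160*e^(3*t)/27 + 160*e^(2*t)/243 + 4*e^(t)/243
d^4M/dt^4 = 1024*e^(6*t)/9 + 40000*e^(5*t)/243 + 20480*e^(4*t)/243 + 160*e^(3*t)/9 + 320*e^(2*t)/243 + 4*e^(t)/243

E[X^4] = d^4M/dt^4 |_{t=0} = 3436/9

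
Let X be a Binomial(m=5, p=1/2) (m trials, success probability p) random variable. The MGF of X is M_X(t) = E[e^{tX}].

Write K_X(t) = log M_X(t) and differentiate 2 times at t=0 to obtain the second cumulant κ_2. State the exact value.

κ_2 = K′′(0) = 5/4

M_X(t) = (e^(t)/2 + 1/2)^5
K_X(t) = log M_X(t) = 5*log(e^(t)/2 + 1/2)
K′(t) = 5*e^(t)/(e^(t) + 1)
K′′(t) = 5*e^(t)/(e^(2*t) + 2*e^(t) + 1)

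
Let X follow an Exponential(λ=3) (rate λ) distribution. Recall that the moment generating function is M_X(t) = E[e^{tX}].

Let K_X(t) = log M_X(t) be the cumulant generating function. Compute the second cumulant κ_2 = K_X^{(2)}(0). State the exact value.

M_X(t) = 3/(3 - t)
K_X(t) = log M_X(t) = -log(3 - t) + log(3)
dK/dt = -1/(t - 3)
d^2K/dt^2 = 1/(t^2 - 6*t + 9)

κ_2 = d^2K/dt^2 |_{t=0} = 1/9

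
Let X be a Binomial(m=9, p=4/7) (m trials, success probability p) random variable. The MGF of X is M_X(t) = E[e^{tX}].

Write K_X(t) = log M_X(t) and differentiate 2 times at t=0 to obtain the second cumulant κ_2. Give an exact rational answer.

M_X(t) = (4*e^(t)/7 + 3/7)^9
K_X(t) = log M_X(t) = 9*log(4*e^(t)/7 + 3/7)
D^2[K](t) = 108*e^(t)/(16*e^(2*t) + 24*e^(t) + 9)

κ_2 = D^2[K](0) = 108/49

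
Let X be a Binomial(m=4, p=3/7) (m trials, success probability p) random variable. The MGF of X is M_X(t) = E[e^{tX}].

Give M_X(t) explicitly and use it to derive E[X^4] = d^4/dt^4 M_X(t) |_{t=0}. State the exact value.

M_X(t) = (3*e^(t)/7 + 4/7)^4
M^(4)(t) = 20736*e^(4*t)/2401 + 34992*e^(3*t)/2401 + 13824*e^(2*t)/2401 + 768*e^(t)/2401

E[X^4] = M^(4)(0) = 70320/2401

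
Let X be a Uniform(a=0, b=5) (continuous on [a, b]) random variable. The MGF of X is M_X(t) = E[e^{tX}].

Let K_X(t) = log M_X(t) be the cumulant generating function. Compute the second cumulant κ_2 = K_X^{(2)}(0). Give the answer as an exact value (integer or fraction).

κ_2 = K^(2)(0) = 25/12

M_X(t) = (e^(5*t) - 1)/(5*t)
K_X(t) = log M_X(t) = -log(t) + log(e^(5*t) - 1) - log(5)
K^(2)(t) = (-25*t^2*e^(5*t) + e^(10*t) - 2*e^(5*t) + 1)/(t^2*e^(10*t) - 2*t^2*e^(5*t) + t^2)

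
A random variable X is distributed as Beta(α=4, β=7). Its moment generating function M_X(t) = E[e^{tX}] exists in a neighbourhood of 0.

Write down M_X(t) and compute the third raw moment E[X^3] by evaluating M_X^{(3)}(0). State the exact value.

M_X(t) = ₁F₁(4; 11; t)
M′(t) = 4*₁F₁(5; 12; t)/11
M′′(t) = 5*₁F₁(6; 13; t)/33
M′′′(t) = 10*₁F₁(7; 14; t)/143

E[X^3] = M′′′(0) = 10/143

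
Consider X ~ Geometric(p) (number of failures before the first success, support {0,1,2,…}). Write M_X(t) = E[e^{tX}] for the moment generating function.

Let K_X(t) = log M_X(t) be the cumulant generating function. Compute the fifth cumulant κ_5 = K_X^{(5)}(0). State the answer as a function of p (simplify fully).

M_X(t) = p/(-(1 - p)*e^(t) + 1)
K_X(t) = log M_X(t) = log(p) - log(-(1 - p)*e^(t) + 1)
K′(t) = (-p*e^(t) + e^(t))/(p*e^(t) - e^(t) + 1)
K′′(t) = (-p*e^(t) + e^(t))/(p^2*e^(2*t) - 2*p*e^(2*t) + 2*p*e^(t) + e^(2*t) - 2*e^(t) + 1)

κ_5 = K′′′′′(0) = (p^4 - 15*p^3 + 50*p^2 - 60*p + 24)/p^5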